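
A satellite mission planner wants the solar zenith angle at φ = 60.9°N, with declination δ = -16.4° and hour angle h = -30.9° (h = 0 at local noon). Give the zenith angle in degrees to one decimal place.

θ_z = 81.2°

cos θ_z = sin φ sin δ + cos φ cos δ cos h = -0.246702 + 0.400329 = 0.153627.
θ_z = arccos(0.153627) = 81.2°.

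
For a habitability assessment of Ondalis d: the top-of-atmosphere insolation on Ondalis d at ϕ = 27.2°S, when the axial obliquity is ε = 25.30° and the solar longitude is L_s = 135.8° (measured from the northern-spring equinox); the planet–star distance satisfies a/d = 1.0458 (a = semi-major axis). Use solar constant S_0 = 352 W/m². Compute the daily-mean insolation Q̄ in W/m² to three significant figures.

Q̄ ≈ 79.2 W/m²

Solar declination: sin δ = sin ε · sin L_s = sin 25.30° × sin 135.8° = 0.29794, so δ = +17.334°.
cos h₀ = −tan(-27.2°) tan(+17.334°) = 0.1604, h₀ = 1.4097 rad.
Bracket: h₀ sin ϕ sin δ + cos ϕ cos δ sin h₀ = 1.4097×-0.45710×0.29794 + 0.88942×0.95458×0.98705 = -0.191985 + 0.838028 = 0.646043.
Inverse-square distance factor (a/d)² = 1.0458² = 1.093698.
Q̄ = (S_0/π) × 1.093698 × [bracket] = (352/π) × 1.093698 × 0.646043 = 79.17 W/m².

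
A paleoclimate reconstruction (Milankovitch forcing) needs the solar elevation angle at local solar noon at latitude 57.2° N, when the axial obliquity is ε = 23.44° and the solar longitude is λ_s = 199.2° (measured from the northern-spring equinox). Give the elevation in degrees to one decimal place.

Solar declination: sin δ = sin ε · sin λ_s = sin 23.44° × sin 199.2° = -0.13082, so δ = -7.517°.
At local noon the hour angle is zero, so the zenith angle equals |φ − δ| = |+57.2° − (-7.517°)| = 64.717°.
Elevation = 90° − 64.717° = 25.3°.

25.3°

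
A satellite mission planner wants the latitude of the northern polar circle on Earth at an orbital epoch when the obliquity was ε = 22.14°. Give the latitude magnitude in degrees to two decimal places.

67.86°

The polar circle is the lowest latitude that experiences at least one full rotation of continuous daylight at the northern-summer solstice; it lies at |φ| = 90° − ε = 90° − 22.14° = 67.86°.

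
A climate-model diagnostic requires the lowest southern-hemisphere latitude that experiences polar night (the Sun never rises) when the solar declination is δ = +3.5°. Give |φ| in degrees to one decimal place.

|φ| = 86.5°

Polar night requires cos H₀ = −tan φ tan δ ≥ 1, i.e. tan φ tan δ ≤ −1.
The boundary is |tan φ| · |tan δ| = 1, so |φ| = 90° − |δ| = 90° − 3.5° = 86.5° in the southern hemisphere.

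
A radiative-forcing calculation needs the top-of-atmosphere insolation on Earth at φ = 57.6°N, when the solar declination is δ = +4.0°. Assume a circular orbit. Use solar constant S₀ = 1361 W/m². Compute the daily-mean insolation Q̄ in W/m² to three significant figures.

cos H₀ = −tan(+57.6°) tan(+4.000°) = -0.1102, H₀ = 1.6812 rad.
Bracket: H₀ sin φ sin δ + cos φ cos δ sin H₀ = 1.6812×0.84433×0.06976 + 0.53583×0.99756×0.99391 = 0.099023 + 0.531267 = 0.630290.
Q̄ = (S₀/π) × [bracket] = (1361/π) × 0.630290 = 273.1 W/m².

Q̄ ≈ 273 W/m²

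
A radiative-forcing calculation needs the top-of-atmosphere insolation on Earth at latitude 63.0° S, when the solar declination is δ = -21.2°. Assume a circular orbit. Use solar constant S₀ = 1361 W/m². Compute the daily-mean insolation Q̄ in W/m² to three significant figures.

cos H₀ = −tan(-63.0°) tan(-21.200°) = -0.7612, H₀ = 2.4360 rad.
Bracket: H₀ sin φ sin δ + cos φ cos δ sin H₀ = 2.4360×-0.89101×-0.36162 + 0.45399×0.93232×0.64846 = 0.784896 + 0.274470 = 1.059366.
Q̄ = (S₀/π) × [bracket] = (1361/π) × 1.059366 = 458.9 W/m².

Q̄ ≈ 459 W/m²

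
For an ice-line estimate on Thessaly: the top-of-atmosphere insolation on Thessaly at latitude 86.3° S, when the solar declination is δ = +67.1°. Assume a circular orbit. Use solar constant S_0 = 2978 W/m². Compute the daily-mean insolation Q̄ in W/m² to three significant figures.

cos h₀ = −tan(-86.3°) tan(+67.100°) = 36.6080 ≥ 1 ⇒ polar night, h₀ = 0 and Q̄ = 0.

Q̄ ≈ 0.00 W/m²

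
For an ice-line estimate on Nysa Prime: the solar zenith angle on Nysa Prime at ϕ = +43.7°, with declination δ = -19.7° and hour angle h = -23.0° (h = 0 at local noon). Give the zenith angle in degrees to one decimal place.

θ_z = 66.8°

cos θ_z = sin ϕ sin δ + cos ϕ cos δ cos h = -0.232893 + 0.626544 = 0.393651.
θ_z = arccos(0.393651) = 66.8°.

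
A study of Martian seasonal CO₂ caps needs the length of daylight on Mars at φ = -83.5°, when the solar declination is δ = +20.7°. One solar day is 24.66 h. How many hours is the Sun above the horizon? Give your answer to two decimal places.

cos H₀ = −tan φ · tan δ = 3.3165 ≥ 1, so the Sun never rises (polar night) and H₀ = 0.
Daylight = 2H₀/(2π) × 24.66 h = (0.0000/π) × 24.66 = 0.00 h.

0.00 h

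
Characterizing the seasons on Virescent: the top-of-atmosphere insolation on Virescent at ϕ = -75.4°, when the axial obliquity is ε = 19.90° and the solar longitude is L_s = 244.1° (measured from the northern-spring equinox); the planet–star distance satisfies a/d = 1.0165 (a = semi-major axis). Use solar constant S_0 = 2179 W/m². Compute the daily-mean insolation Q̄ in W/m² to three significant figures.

Q̄ ≈ 667 W/m²

Solar declination: sin δ = sin ε · sin L_s = sin 19.90° × sin 244.1° = -0.30619, so δ = -17.830°.
cos h₀ = −tan(-75.4°) tan(-17.830°) = -1.2348 ≤ −1 ⇒ polar day, h₀ = π.
Bracket: h₀ sin ϕ sin δ + cos ϕ cos δ sin h₀ = 3.1416×-0.96771×-0.30619 + 0.25207×0.95197×0.00000 = 0.930866 + 0.000000 = 0.930866.
Inverse-square distance factor (a/d)² = 1.0165² = 1.033272.
Q̄ = (S_0/π) × 1.033272 × [bracket] = (2179/π) × 1.033272 × 0.930866 = 667.1 W/m².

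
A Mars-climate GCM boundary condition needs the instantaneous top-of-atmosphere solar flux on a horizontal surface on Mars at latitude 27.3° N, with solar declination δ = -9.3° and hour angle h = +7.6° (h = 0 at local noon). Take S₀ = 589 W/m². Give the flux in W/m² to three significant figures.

cos θ_z = sin φ sin δ + cos φ cos δ cos h = -0.074120 + 0.869234 = 0.795114.
Flux = S₀ · cos θ_z = 589 × 0.795114 = 468.3 W/m².

468 W/m²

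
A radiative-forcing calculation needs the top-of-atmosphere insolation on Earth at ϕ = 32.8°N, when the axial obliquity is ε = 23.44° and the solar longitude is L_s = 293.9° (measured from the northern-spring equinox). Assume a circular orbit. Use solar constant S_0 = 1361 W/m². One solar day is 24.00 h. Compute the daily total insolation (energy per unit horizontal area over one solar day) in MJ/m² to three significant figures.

Solar declination: sin δ = sin ε · sin L_s = sin 23.44° × sin 293.9° = -0.36368, so δ = -21.326°.
cos h₀ = −tan(+32.8°) tan(-21.326°) = 0.2516, h₀ = 1.3165 rad.
Bracket: h₀ sin ϕ sin δ + cos ϕ cos δ sin h₀ = 1.3165×0.54171×-0.36368 + 0.84057×0.93152×0.96783 = -0.259362 + 0.757818 = 0.498456.
Q̄ = (S_0/π) × [bracket] = (1361/π) × 0.498456 = 215.94 W/m².
Daily total = Q̄ × 24.00 h × 3600 s/h = 215.94 × 24.00 × 3600 / 10⁶ = 18.66 MJ/m².

18.7 MJ/m²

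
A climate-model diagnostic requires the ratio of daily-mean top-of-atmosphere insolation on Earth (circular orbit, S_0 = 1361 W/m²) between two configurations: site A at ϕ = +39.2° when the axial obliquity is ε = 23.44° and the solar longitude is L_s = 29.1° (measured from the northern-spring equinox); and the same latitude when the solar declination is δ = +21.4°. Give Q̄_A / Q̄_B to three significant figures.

— Configuration A (ϕ=+39.2°):
Solar declination: sin δ = sin ε · sin L_s = sin 23.44° × sin 29.1° = 0.19346, so δ = +11.155°.
cos h₀ = −tan(+39.2°) tan(+11.155°) = -0.1608, h₀ = 1.7323 rad.
Bracket: h₀ sin ϕ sin δ + cos ϕ cos δ sin h₀ = 1.7323×0.63203×0.19346 + 0.77494×0.98111×0.98698 = 0.211813 + 0.750402 = 0.962215.
Q̄ = (S_0/π) × [bracket] = (1361/π) × 0.962215 = 416.85 W/m².
— Configuration B (ϕ=+39.2°):
cos h₀ = −tan(+39.2°) tan(+21.400°) = -0.3196, h₀ = 1.8961 rad.
Bracket: h₀ sin ϕ sin δ + cos ϕ cos δ sin h₀ = 1.8961×0.63203×0.36488 + 0.77494×0.93106×0.94755 = 0.437269 + 0.683672 = 1.120941.
Q̄ = (S_0/π) × [bracket] = (1361/π) × 1.120941 = 485.61 W/m².
Ratio Q̄_A / Q̄_B = 416.85 / 485.61 = 0.8584.

Q̄_A / Q̄_B ≈ 0.858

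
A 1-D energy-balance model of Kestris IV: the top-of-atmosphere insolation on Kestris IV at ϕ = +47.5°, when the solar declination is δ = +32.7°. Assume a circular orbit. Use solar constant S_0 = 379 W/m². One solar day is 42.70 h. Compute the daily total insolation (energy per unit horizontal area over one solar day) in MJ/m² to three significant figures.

24.9 MJ/m²

cos h₀ = −tan(+47.5°) tan(+32.700°) = -0.7006, h₀ = 2.3470 rad.
Bracket: h₀ sin ϕ sin δ + cos ϕ cos δ sin h₀ = 2.3470×0.73728×0.54024 + 0.67559×0.84151×0.71355 = 0.934829 + 0.405664 = 1.340493.
Q̄ = (S_0/π) × [bracket] = (379/π) × 1.340493 = 161.72 W/m².
Daily total = Q̄ × 42.70 h × 3600 s/h = 161.72 × 42.70 × 3600 / 10⁶ = 24.86 MJ/m².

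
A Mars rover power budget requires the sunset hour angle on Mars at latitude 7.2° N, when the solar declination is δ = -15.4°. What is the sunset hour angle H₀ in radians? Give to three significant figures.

H₀ = 1.54 rad

cos H₀ = −tan φ · tan δ = −tan(+7.2°) × tan(-15.400°) = 0.0348, so H₀ = 1.5360 rad = 88.01°.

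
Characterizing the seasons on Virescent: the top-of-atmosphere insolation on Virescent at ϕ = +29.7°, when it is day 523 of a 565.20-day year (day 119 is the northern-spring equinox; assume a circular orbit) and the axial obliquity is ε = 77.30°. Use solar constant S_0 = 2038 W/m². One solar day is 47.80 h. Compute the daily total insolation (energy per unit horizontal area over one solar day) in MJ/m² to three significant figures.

Solar longitude: L_s = 360° × (523 − 119)/565.20 = 257.325°.
sin δ = sin 77.30° × sin 257.325° = -0.95176, so δ = -72.131°.
cos h₀ = −tan(+29.7°) tan(-72.131°) = 1.7692 ≥ 1 ⇒ polar night, h₀ = 0 and Q̄ = 0.
Daily total = Q̄ × 47.80 h × 3600 s/h = 0.00 MJ/m².

0.00 MJ/m²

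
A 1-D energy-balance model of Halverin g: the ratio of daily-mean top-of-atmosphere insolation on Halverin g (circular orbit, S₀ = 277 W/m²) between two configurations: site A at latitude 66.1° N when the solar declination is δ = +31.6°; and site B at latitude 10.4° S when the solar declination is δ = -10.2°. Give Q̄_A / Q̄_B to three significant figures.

Q̄_A / Q̄_B ≈ 1.48

— Configuration A (φ=+66.1°):
cos H₀ = −tan(+66.1°) tan(+31.600°) = -1.3883 ≤ −1 ⇒ polar day, H₀ = π.
Bracket: H₀ sin φ sin δ + cos φ cos δ sin H₀ = 3.1416×0.91425×0.52399 + 0.40514×0.85173×0.00000 = 1.505008 + 0.000000 = 1.505008.
Q̄ = (S₀/π) × [bracket] = (277/π) × 1.505008 = 132.70 W/m².
— Configuration B (φ=-10.4°):
cos H₀ = −tan(-10.4°) tan(-10.200°) = -0.0330, H₀ = 1.6038 rad.
Bracket: H₀ sin φ sin δ + cos φ cos δ sin H₀ = 1.6038×-0.18052×-0.17708 + 0.98357×0.98420×0.99945 = 0.051268 + 0.967497 = 1.018765.
Q̄ = (S₀/π) × [bracket] = (277/π) × 1.018765 = 89.826 W/m².
Ratio Q̄_A / Q̄_B = 132.70 / 89.826 = 1.477.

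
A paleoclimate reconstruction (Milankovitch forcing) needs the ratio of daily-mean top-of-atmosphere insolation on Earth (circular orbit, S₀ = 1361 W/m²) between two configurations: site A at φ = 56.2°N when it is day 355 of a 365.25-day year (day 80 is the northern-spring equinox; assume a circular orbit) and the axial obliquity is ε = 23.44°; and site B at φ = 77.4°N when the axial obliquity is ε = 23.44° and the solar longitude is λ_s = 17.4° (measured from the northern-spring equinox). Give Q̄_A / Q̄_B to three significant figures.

Q̄_A / Q̄_B ≈ 0.238

— Configuration A (φ=+56.2°):
Solar longitude: λ_s = 360° × (355 − 80)/365.25 = 271.047°.
sin δ = sin 23.44° × sin 271.047° = -0.39772, so δ = -23.436°.
cos H₀ = −tan(+56.2°) tan(-23.436°) = 0.6475, H₀ = 0.8665 rad.
Bracket: H₀ sin φ sin δ + cos φ cos δ sin H₀ = 0.8665×0.83098×-0.39772 + 0.55630×0.91751×0.76204 = -0.286376 + 0.388953 = 0.102577.
Q̄ = (S₀/π) × [bracket] = (1361/π) × 0.102577 = 44.438 W/m².
— Configuration B (φ=+77.4°):
Solar declination: sin δ = sin ε · sin λ_s = sin 23.44° × sin 17.4° = 0.11895, so δ = +6.832°.
cos H₀ = −tan(+77.4°) tan(+6.832°) = -0.5360, H₀ = 2.1365 rad.
Bracket: H₀ sin φ sin δ + cos φ cos δ sin H₀ = 2.1365×0.97592×0.11895 + 0.21814×0.99290×0.84423 = 0.248017 + 0.182853 = 0.430870.
Q̄ = (S₀/π) × [bracket] = (1361/π) × 0.430870 = 186.66 W/m².
Ratio Q̄_A / Q̄_B = 44.438 / 186.66 = 0.2381.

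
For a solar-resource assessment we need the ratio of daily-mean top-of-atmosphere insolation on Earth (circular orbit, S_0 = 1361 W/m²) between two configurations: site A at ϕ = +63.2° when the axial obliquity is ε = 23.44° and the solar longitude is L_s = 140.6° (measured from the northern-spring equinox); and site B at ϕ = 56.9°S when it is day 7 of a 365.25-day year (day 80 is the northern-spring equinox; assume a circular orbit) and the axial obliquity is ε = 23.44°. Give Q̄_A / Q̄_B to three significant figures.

— Configuration A (ϕ=+63.2°):
Solar declination: sin δ = sin ε · sin L_s = sin 23.44° × sin 140.6° = 0.25249, so δ = +14.625°.
cos h₀ = −tan(+63.2°) tan(+14.625°) = -0.5166, h₀ = 2.1136 rad.
Bracket: h₀ sin ϕ sin δ + cos ϕ cos δ sin h₀ = 2.1136×0.89259×0.25249 + 0.45088×0.96760×0.85624 = 0.476342 + 0.373553 = 0.849895.
Q̄ = (S_0/π) × [bracket] = (1361/π) × 0.849895 = 368.19 W/m².
— Configuration B (ϕ=-56.9°):
Solar longitude: L_s = 360° × (7 − 80)/365.25 = -71.951°, i.e. -71.951° + 360° = 288.049°.
sin δ = sin 23.44° × sin 288.049° = -0.37821, so δ = -22.223°.
cos h₀ = −tan(-56.9°) tan(-22.223°) = -0.6267, h₀ = 2.2481 rad.
Bracket: h₀ sin ϕ sin δ + cos ϕ cos δ sin h₀ = 2.2481×-0.83772×-0.37821 + 0.54610×0.92572×0.77923 = 0.712275 + 0.393929 = 1.106204.
Q̄ = (S_0/π) × [bracket] = (1361/π) × 1.106204 = 479.23 W/m².
Ratio Q̄_A / Q̄_B = 368.19 / 479.23 = 0.7683.

Q̄_A / Q̄_B ≈ 0.768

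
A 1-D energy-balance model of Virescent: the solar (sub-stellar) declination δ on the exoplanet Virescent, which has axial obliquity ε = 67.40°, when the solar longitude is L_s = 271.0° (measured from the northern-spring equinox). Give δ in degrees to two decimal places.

δ = -67.38°

sin δ = sin ε · sin L_s = sin 67.40° × sin 271.0° = -0.923070.
δ = arcsin(-0.923070) = -67.38°.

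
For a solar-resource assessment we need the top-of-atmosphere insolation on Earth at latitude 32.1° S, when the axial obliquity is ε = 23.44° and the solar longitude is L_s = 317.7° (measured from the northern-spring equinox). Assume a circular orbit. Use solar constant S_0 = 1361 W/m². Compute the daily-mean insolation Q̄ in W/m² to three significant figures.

Q̄ ≈ 456 W/m²

Solar declination: sin δ = sin ε · sin L_s = sin 23.44° × sin 317.7° = -0.26772, so δ = -15.528°.
cos h₀ = −tan(-32.1°) tan(-15.528°) = -0.1743, h₀ = 1.7460 rad.
Bracket: h₀ sin ϕ sin δ + cos ϕ cos δ sin h₀ = 1.7460×-0.53140×-0.26772 + 0.84712×0.96350×0.98469 = 0.248397 + 0.803704 = 1.052101.
Q̄ = (S_0/π) × [bracket] = (1361/π) × 1.052101 = 455.8 W/m².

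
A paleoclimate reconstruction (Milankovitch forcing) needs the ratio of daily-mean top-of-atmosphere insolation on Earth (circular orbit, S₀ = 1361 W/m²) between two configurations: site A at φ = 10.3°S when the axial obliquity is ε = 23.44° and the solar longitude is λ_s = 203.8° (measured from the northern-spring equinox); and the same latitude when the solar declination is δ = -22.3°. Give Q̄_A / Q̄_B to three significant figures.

Q̄_A / Q̄_B ≈ 0.997

— Configuration A (φ=-10.3°):
Solar declination: sin δ = sin ε · sin λ_s = sin 23.44° × sin 203.8° = -0.16053, so δ = -9.237°.
cos H₀ = −tan(-10.3°) tan(-9.237°) = -0.0296, H₀ = 1.6004 rad.
Bracket: H₀ sin φ sin δ + cos φ cos δ sin H₀ = 1.6004×-0.17880×-0.16053 + 0.98389×0.98703×0.99956 = 0.045936 + 0.970702 = 1.016638.
Q̄ = (S₀/π) × [bracket] = (1361/π) × 1.016638 = 440.43 W/m².
— Configuration B (φ=-10.3°):
cos H₀ = −tan(-10.3°) tan(-22.300°) = -0.0745, H₀ = 1.6454 rad.
Bracket: H₀ sin φ sin δ + cos φ cos δ sin H₀ = 1.6454×-0.17880×-0.37946 + 0.98389×0.92521×0.99722 = 0.111636 + 0.907774 = 1.019410.
Q̄ = (S₀/π) × [bracket] = (1361/π) × 1.019410 = 441.63 W/m².
Ratio Q̄_A / Q̄_B = 440.43 / 441.63 = 0.9973.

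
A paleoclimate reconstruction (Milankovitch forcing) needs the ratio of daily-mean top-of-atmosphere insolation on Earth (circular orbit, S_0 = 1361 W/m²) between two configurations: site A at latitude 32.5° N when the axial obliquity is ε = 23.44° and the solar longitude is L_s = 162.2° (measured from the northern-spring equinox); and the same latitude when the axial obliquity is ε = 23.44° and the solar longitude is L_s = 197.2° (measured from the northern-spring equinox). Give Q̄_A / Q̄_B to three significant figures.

Q̄_A / Q̄_B ≈ 1.27

— Configuration A (ϕ=+32.5°):
Solar declination: sin δ = sin ε · sin L_s = sin 23.44° × sin 162.2° = 0.12160, so δ = +6.985°.
cos h₀ = −tan(+32.5°) tan(+6.985°) = -0.0780, h₀ = 1.6489 rad.
Bracket: h₀ sin ϕ sin δ + cos ϕ cos δ sin h₀ = 1.6489×0.53730×0.12160 + 0.84339×0.99258×0.99695 = 0.107732 + 0.834579 = 0.942311.
Q̄ = (S_0/π) × [bracket] = (1361/π) × 0.942311 = 408.23 W/m².
— Configuration B (ϕ=+32.5°):
Solar declination: sin δ = sin ε · sin L_s = sin 23.44° × sin 197.2° = -0.11763, so δ = -6.755°.
cos h₀ = −tan(+32.5°) tan(-6.755°) = 0.0755, h₀ = 1.4953 rad.
Bracket: h₀ sin ϕ sin δ + cos ϕ cos δ sin h₀ = 1.4953×0.53730×-0.11763 + 0.84339×0.99306×0.99715 = -0.094507 + 0.835150 = 0.740643.
Q̄ = (S_0/π) × [bracket] = (1361/π) × 0.740643 = 320.86 W/m².
Ratio Q̄_A / Q̄_B = 408.23 / 320.86 = 1.272.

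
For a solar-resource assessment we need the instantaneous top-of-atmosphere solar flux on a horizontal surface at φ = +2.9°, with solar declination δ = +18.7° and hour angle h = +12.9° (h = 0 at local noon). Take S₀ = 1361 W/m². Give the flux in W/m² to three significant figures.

cos θ_z = sin φ sin δ + cos φ cos δ cos h = 0.016221 + 0.922121 = 0.938342.
Flux = S₀ · cos θ_z = 1361 × 0.938342 = 1277 W/m².

1.28e+03 W/m²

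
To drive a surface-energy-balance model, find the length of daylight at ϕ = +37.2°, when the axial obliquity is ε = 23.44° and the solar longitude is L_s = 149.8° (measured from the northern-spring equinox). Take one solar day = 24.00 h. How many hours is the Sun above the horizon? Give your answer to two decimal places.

Solar declination: sin δ = sin ε · sin L_s = sin 23.44° × sin 149.8° = 0.20010, so δ = +11.543°.
cos h₀ = −tan ϕ · tan δ = −tan(+37.2°) × tan(+11.543°) = -0.1550, so h₀ = 1.7264 rad = 98.92°.
Daylight = 2h₀/(2π) × 24.00 h = (1.7264/π) × 24.00 = 13.19 h.

13.19 h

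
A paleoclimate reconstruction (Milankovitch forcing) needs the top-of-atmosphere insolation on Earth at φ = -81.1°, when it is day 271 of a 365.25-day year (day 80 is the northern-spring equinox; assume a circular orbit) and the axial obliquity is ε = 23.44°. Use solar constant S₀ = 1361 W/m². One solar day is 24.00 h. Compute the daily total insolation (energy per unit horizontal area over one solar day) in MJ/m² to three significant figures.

9.49 MJ/m²

Solar longitude: λ_s = 360° × (271 − 80)/365.25 = 188.255°.
sin δ = sin 23.44° × sin 188.255° = -0.05711, so δ = -3.274°.
cos H₀ = −tan(-81.1°) tan(-3.274°) = -0.3653, H₀ = 1.9448 rad.
Bracket: H₀ sin φ sin δ + cos φ cos δ sin H₀ = 1.9448×-0.98796×-0.05711 + 0.15471×0.99837×0.93089 = 0.109730 + 0.143783 = 0.253513.
Q̄ = (S₀/π) × [bracket] = (1361/π) × 0.253513 = 109.83 W/m².
Daily total = Q̄ × 24.00 h × 3600 s/h = 109.83 × 24.00 × 3600 / 10⁶ = 9.489 MJ/m².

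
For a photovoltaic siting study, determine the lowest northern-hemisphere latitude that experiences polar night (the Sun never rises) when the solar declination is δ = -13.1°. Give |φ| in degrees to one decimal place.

Polar night requires cos H₀ = −tan φ tan δ ≥ 1, i.e. tan φ tan δ ≤ −1.
The boundary is |tan φ| · |tan δ| = 1, so |φ| = 90° − |δ| = 90° − 13.1° = 76.9° in the northern hemisphere.

|φ| = 76.9°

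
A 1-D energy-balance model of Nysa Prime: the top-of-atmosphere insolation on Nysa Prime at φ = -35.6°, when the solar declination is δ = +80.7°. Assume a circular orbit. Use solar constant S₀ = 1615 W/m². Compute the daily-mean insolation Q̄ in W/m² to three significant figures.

cos H₀ = −tan(-35.6°) tan(+80.700°) = 4.3719 ≥ 1 ⇒ polar night, H₀ = 0 and Q̄ = 0.

Q̄ ≈ 0.00 W/m²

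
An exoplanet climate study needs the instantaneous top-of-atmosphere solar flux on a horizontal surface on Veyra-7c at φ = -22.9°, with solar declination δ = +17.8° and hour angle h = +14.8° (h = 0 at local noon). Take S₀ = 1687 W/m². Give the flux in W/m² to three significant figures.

cos θ_z = sin φ sin δ + cos φ cos δ cos h = -0.118953 + 0.847989 = 0.729036.
Flux = S₀ · cos θ_z = 1687 × 0.729036 = 1230 W/m².

1.23e+03 W/m²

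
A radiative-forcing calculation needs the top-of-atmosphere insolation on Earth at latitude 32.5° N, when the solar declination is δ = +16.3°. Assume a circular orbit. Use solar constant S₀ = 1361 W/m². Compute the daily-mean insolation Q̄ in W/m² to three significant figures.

cos H₀ = −tan(+32.5°) tan(+16.300°) = -0.1863, H₀ = 1.7582 rad.
Bracket: H₀ sin φ sin δ + cos φ cos δ sin H₀ = 1.7582×0.53730×0.28067 + 0.84339×0.95981×0.98249 = 0.265144 + 0.795320 = 1.060464.
Q̄ = (S₀/π) × [bracket] = (1361/π) × 1.060464 = 459.4 W/m².

Q̄ ≈ 459 W/m²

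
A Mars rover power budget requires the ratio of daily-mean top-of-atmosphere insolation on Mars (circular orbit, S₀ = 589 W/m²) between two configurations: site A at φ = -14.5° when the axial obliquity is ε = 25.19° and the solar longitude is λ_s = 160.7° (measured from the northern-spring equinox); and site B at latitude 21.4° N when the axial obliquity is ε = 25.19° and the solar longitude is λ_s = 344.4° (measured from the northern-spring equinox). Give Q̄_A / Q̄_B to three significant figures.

Q̄_A / Q̄_B ≈ 1.05

— Configuration A (φ=-14.5°):
Solar declination: sin δ = sin ε · sin λ_s = sin 25.19° × sin 160.7° = 0.14067, so δ = +8.087°.
cos H₀ = −tan(-14.5°) tan(+8.087°) = 0.0367, H₀ = 1.5340 rad.
Bracket: H₀ sin φ sin δ + cos φ cos δ sin H₀ = 1.5340×-0.25038×0.14067 + 0.96815×0.99006×0.99932 = -0.054029 + 0.957875 = 0.903846.
Q̄ = (S₀/π) × [bracket] = (589/π) × 0.903846 = 169.46 W/m².
— Configuration B (φ=+21.4°):
Solar declination: sin δ = sin ε · sin λ_s = sin 25.19° × sin 344.4° = -0.11446, so δ = -6.572°.
cos H₀ = −tan(+21.4°) tan(-6.572°) = 0.0452, H₀ = 1.5256 rad.
Bracket: H₀ sin φ sin δ + cos φ cos δ sin H₀ = 1.5256×0.36488×-0.11446 + 0.93106×0.99343×0.99898 = -0.063715 + 0.923999 = 0.860284.
Q̄ = (S₀/π) × [bracket] = (589/π) × 0.860284 = 161.29 W/m².
Ratio Q̄_A / Q̄_B = 169.46 / 161.29 = 1.051.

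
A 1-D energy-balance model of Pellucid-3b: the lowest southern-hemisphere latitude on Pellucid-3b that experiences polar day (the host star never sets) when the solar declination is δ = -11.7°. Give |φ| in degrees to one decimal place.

|φ| = 78.3°

Polar day requires cos H₀ = −tan φ tan δ ≤ −1, i.e. tan φ tan δ ≥ 1.
The boundary is |tan φ| · |tan δ| = 1, so |φ| = 90° − |δ| = 90° − 11.7° = 78.3° in the southern hemisphere.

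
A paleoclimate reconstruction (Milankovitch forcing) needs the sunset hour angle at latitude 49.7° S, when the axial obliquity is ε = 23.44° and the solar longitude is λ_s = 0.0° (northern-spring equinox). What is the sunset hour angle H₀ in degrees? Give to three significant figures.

H₀ = 90.0°

Solar declination: sin δ = sin ε · sin λ_s = sin 23.44° × sin 0.0° = 0.00000, so δ = +0.000°.
cos H₀ = −tan φ · tan δ = −tan(-49.7°) × tan(+0.000°) = 0.0000, so H₀ = 1.5708 rad = 90.00°.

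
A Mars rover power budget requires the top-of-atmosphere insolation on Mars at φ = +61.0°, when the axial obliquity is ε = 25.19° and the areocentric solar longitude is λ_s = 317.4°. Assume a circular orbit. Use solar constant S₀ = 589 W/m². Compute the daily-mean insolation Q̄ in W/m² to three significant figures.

Q̄ ≈ 26.0 W/m²

sin δ = sin 25.19° × sin 317.4° = -0.28809, so δ = -16.744°.
cos H₀ = −tan(+61.0°) tan(-16.744°) = 0.5427, H₀ = 0.9971 rad.
Bracket: H₀ sin φ sin δ + cos φ cos δ sin H₀ = 0.9971×0.87462×-0.28809 + 0.48481×0.95760×0.83990 = -0.251239 + 0.389927 = 0.138688.
Q̄ = (S₀/π) × [bracket] = (589/π) × 0.138688 = 26.00 W/m².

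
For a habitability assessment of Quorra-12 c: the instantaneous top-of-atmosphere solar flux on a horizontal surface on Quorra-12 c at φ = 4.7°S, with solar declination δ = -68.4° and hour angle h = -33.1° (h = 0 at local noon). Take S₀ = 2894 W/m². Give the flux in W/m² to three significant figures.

cos θ_z = sin φ sin δ + cos φ cos δ cos h = 0.076184 + 0.307348 = 0.383532.
Flux = S₀ · cos θ_z = 2894 × 0.383532 = 1110 W/m².

1.11e+03 W/m²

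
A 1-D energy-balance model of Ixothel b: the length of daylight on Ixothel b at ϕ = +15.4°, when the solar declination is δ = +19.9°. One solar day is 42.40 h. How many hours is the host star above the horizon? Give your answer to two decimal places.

22.55 h

cos h₀ = −tan ϕ · tan δ = −tan(+15.4°) × tan(+19.900°) = -0.0997, so h₀ = 1.6707 rad = 95.72°.
Daylight = 2h₀/(2π) × 42.40 h = (1.6707/π) × 42.40 = 22.55 h.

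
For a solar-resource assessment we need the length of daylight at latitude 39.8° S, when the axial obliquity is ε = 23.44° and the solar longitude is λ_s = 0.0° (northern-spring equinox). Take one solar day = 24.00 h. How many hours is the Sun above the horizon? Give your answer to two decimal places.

12.00 h

Solar declination: sin δ = sin ε · sin λ_s = sin 23.44° × sin 0.0° = 0.00000, so δ = +0.000°.
cos H₀ = −tan φ · tan δ = −tan(-39.8°) × tan(+0.000°) = 0.0000, so H₀ = 1.5708 rad = 90.00°.
Daylight = 2H₀/(2π) × 24.00 h = (1.5708/π) × 24.00 = 12.00 h.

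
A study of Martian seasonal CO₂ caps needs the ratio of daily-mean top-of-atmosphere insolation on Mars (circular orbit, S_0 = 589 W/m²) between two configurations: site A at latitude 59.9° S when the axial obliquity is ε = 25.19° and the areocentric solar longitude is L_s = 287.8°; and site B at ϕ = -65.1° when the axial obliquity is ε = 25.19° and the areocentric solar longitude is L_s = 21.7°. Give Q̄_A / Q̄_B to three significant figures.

— Configuration A (ϕ=-59.9°):
sin δ = sin 25.19° × sin 287.8° = -0.40525, so δ = -23.907°.
cos h₀ = −tan(-59.9°) tan(-23.907°) = -0.7647, h₀ = 2.4414 rad.
Bracket: h₀ sin ϕ sin δ + cos ϕ cos δ sin h₀ = 2.4414×-0.86515×-0.40525 + 0.50151×0.91421×0.64440 = 0.855960 + 0.295448 = 1.151408.
Q̄ = (S_0/π) × [bracket] = (589/π) × 1.151408 = 215.87 W/m².
— Configuration B (ϕ=-65.1°):
sin δ = sin 25.19° × sin 21.7° = 0.15737, so δ = +9.054°.
cos h₀ = −tan(-65.1°) tan(+9.054°) = 0.3433, h₀ = 1.2204 rad.
Bracket: h₀ sin ϕ sin δ + cos ϕ cos δ sin h₀ = 1.2204×-0.90704×0.15737 + 0.42104×0.98754×0.93922 = -0.174201 + 0.390522 = 0.216321.
Q̄ = (S_0/π) × [bracket] = (589/π) × 0.216321 = 40.557 W/m².
Ratio Q̄_A / Q̄_B = 215.87 / 40.557 = 5.323.

Q̄_A / Q̄_B ≈ 5.32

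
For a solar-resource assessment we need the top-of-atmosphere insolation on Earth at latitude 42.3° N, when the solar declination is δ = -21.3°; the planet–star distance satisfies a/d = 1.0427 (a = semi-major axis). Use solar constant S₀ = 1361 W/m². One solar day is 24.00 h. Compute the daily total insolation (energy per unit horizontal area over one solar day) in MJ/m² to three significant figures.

14.2 MJ/m²

cos H₀ = −tan(+42.3°) tan(-21.300°) = 0.3548, H₀ = 1.2081 rad.
Bracket: H₀ sin φ sin δ + cos φ cos δ sin H₀ = 1.2081×0.67301×-0.36325 + 0.73963×0.93169×0.93495 = -0.295345 + 0.644280 = 0.348935.
Inverse-square distance factor (a/d)² = 1.0427² = 1.087223.
Q̄ = (S₀/π) × 1.087223 × [bracket] = (1361/π) × 1.087223 × 0.348935 = 164.35 W/m².
Daily total = Q̄ × 24.00 h × 3600 s/h = 164.35 × 24.00 × 3600 / 10⁶ = 14.20 MJ/m².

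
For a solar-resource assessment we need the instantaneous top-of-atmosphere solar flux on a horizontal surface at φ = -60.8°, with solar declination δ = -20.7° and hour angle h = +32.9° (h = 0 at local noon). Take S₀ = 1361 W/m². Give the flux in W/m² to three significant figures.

cos θ_z = sin φ sin δ + cos φ cos δ cos h = 0.308556 + 0.383173 = 0.691729.
Flux = S₀ · cos θ_z = 1361 × 0.691729 = 941.4 W/m².

941 W/m²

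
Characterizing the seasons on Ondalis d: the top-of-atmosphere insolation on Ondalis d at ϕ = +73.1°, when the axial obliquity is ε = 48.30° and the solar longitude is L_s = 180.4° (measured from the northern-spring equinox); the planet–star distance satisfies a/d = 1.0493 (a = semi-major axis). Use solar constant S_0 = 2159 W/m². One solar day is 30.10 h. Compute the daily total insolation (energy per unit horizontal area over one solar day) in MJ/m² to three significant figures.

23.2 MJ/m²

Solar declination: sin δ = sin ε · sin L_s = sin 48.30° × sin 180.4° = -0.00521, so δ = -0.299°.
cos h₀ = −tan(+73.1°) tan(-0.299°) = 0.0172, h₀ = 1.5536 rad.
Bracket: h₀ sin ϕ sin δ + cos ϕ cos δ sin h₀ = 1.5536×0.95681×-0.00521 + 0.29070×0.99999×0.99985 = -0.007745 + 0.290653 = 0.282908.
Inverse-square distance factor (a/d)² = 1.0493² = 1.101030.
Q̄ = (S_0/π) × 1.101030 × [bracket] = (2159/π) × 1.101030 × 0.282908 = 214.07 W/m².
Daily total = Q̄ × 30.10 h × 3600 s/h = 214.07 × 30.10 × 3600 / 10⁶ = 23.20 MJ/m².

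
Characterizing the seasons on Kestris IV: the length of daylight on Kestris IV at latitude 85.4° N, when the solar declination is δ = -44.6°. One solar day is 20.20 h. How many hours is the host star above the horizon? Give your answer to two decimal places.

cos H₀ = −tan φ · tan δ = 12.2565 ≥ 1, so the host star never rises (polar night) and H₀ = 0.
Daylight = 2H₀/(2π) × 20.20 h = (0.0000/π) × 20.20 = 0.00 h.

0.00 h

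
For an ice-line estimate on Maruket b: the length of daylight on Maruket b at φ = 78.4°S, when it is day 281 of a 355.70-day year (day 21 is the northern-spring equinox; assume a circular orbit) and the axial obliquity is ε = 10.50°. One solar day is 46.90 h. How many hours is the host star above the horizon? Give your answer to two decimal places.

Solar longitude: λ_s = 360° × (281 − 21)/355.70 = 263.143°.
sin δ = sin 10.50° × sin 263.143° = -0.18093, so δ = -10.424°.
cos H₀ = −tan φ · tan δ = −tan(-78.4°) × tan(-10.424°) = -0.8962, so H₀ = 2.6820 rad = 153.67°.
Daylight = 2H₀/(2π) × 46.90 h = (2.6820/π) × 46.90 = 40.04 h.

40.04 h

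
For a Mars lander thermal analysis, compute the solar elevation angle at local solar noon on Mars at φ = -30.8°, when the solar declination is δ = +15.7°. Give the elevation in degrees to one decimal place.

43.5°

At local noon the hour angle is zero, so the zenith angle equals |φ − δ| = |-30.8° − (+15.700°)| = 46.500°.
Elevation = 90° − 46.500° = 43.5°.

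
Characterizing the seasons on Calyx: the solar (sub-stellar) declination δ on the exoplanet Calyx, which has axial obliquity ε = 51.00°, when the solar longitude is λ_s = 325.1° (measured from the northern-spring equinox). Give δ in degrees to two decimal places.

δ = -26.40°

sin δ = sin ε · sin λ_s = sin 51.00° × sin 325.1° = -0.444641.
δ = arcsin(-0.444641) = -26.40°.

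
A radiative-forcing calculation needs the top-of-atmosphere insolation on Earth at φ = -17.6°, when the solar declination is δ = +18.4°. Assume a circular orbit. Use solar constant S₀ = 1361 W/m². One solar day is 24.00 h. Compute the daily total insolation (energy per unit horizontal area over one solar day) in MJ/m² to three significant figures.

28.4 MJ/m²

cos H₀ = −tan(-17.6°) tan(+18.400°) = 0.1055, H₀ = 1.4651 rad.
Bracket: H₀ sin φ sin δ + cos φ cos δ sin H₀ = 1.4651×-0.30237×0.31565 + 0.95319×0.94888×0.99442 = -0.139834 + 0.899416 = 0.759582.
Q̄ = (S₀/π) × [bracket] = (1361/π) × 0.759582 = 329.07 W/m².
Daily total = Q̄ × 24.00 h × 3600 s/h = 329.07 × 24.00 × 3600 / 10⁶ = 28.43 MJ/m².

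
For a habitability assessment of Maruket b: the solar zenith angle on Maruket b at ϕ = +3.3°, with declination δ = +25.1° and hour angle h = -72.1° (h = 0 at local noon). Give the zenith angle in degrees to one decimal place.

cos θ_z = sin ϕ sin δ + cos ϕ cos δ cos h = 0.024419 + 0.277871 = 0.302290.
θ_z = arccos(0.302290) = 72.4°.

θ_z = 72.4°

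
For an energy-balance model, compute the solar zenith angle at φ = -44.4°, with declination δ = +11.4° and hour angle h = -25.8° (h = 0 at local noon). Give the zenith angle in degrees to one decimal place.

θ_z = 60.5°

cos θ_z = sin φ sin δ + cos φ cos δ cos h = -0.138294 + 0.630563 = 0.492269.
θ_z = arccos(0.492269) = 60.5°.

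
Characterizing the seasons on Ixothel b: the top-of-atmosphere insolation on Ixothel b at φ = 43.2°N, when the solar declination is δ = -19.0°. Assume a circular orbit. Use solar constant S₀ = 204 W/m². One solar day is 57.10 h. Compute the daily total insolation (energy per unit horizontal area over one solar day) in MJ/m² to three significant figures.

cos H₀ = −tan(+43.2°) tan(-19.000°) = 0.3233, H₀ = 1.2415 rad.
Bracket: H₀ sin φ sin δ + cos φ cos δ sin H₀ = 1.2415×0.68455×-0.32557 + 0.72897×0.94552×0.94628 = -0.276692 + 0.652229 = 0.375537.
Q̄ = (S₀/π) × [bracket] = (204/π) × 0.375537 = 24.386 W/m².
Daily total = Q̄ × 57.10 h × 3600 s/h = 24.386 × 57.10 × 3600 / 10⁶ = 5.013 MJ/m².

5.01 MJ/m²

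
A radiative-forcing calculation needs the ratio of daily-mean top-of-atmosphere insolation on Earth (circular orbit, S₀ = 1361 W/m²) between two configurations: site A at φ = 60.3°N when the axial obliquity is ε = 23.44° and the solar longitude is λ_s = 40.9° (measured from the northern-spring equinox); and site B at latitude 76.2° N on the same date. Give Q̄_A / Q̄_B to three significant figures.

— Configuration A (φ=+60.3°):
Solar declination: sin δ = sin ε · sin λ_s = sin 23.44° × sin 40.9° = 0.26045, so δ = +15.097°.
cos H₀ = −tan(+60.3°) tan(+15.097°) = -0.4729, H₀ = 2.0634 rad.
Bracket: H₀ sin φ sin δ + cos φ cos δ sin H₀ = 2.0634×0.86863×0.26045 + 0.49546×0.96549×0.88110 = 0.466813 + 0.421484 = 0.888297.
Q̄ = (S₀/π) × [bracket] = (1361/π) × 0.888297 = 384.83 W/m².
— Configuration B (φ=+76.2°):
cos H₀ = −tan(+76.2°) tan(+15.097°) = -1.0983 ≤ −1 ⇒ polar day, H₀ = π.
Bracket: H₀ sin φ sin δ + cos φ cos δ sin H₀ = 3.1416×0.97113×0.26045 + 0.23853×0.96549×0.00000 = 0.794607 + 0.000000 = 0.794607.
Q̄ = (S₀/π) × [bracket] = (1361/π) × 0.794607 = 344.24 W/m².
Ratio Q̄_A / Q̄_B = 384.83 / 344.24 = 1.118.

Q̄_A / Q̄_B ≈ 1.12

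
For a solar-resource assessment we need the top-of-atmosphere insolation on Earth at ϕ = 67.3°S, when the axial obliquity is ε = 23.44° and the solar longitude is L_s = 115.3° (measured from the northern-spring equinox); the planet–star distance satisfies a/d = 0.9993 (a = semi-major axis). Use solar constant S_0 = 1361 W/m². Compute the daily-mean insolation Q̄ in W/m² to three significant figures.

Q̄ ≈ 3.25 W/m²

Solar declination: sin δ = sin ε · sin L_s = sin 23.44° × sin 115.3° = 0.35963, so δ = +21.078°.
cos h₀ = −tan(-67.3°) tan(+21.078°) = 0.9214, h₀ = 0.3992 rad.
Bracket: h₀ sin ϕ sin δ + cos ϕ cos δ sin h₀ = 0.3992×-0.92254×0.35963 + 0.38591×0.93309×0.38867 = -0.132444 + 0.139956 = 0.007512.
Inverse-square distance factor (a/d)² = 0.9993² = 0.998600.
Q̄ = (S_0/π) × 0.998600 × [bracket] = (1361/π) × 0.998600 × 0.007512 = 3.250 W/m².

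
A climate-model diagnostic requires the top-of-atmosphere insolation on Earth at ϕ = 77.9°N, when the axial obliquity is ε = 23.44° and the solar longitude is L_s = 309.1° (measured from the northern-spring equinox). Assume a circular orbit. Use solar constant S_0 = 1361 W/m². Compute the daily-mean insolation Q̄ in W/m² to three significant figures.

Q̄ ≈ 0.00 W/m²

Solar declination: sin δ = sin ε · sin L_s = sin 23.44° × sin 309.1° = -0.30870, so δ = -17.981°.
cos h₀ = −tan(+77.9°) tan(-17.981°) = 1.5139 ≥ 1 ⇒ polar night, h₀ = 0 and Q̄ = 0.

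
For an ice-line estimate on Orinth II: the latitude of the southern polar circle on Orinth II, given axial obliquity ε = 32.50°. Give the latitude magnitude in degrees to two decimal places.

57.50°

The polar circle is the lowest latitude that experiences at least one full rotation of continuous darkness at the northern-summer solstice; it lies at |ϕ| = 90° − ε = 90° − 32.50° = 57.50°.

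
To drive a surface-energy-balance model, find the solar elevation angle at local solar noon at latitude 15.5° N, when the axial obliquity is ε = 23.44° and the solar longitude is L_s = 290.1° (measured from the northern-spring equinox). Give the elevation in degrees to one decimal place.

52.6°

Solar declination: sin δ = sin ε · sin L_s = sin 23.44° × sin 290.1° = -0.37356, so δ = -21.935°.
At local noon the hour angle is zero, so the zenith angle equals |ϕ − δ| = |+15.5° − (-21.935°)| = 37.435°.
Elevation = 90° − 37.435° = 52.6°.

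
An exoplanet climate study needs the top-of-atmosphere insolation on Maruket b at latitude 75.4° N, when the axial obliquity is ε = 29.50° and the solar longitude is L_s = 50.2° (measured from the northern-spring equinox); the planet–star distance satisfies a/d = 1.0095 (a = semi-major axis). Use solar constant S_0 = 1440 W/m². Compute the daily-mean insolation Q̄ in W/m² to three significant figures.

Solar declination: sin δ = sin ε · sin L_s = sin 29.50° × sin 50.2° = 0.37832, so δ = +22.230°.
cos h₀ = −tan(+75.4°) tan(+22.230°) = -1.5690 ≤ −1 ⇒ polar day, h₀ = π.
Bracket: h₀ sin ϕ sin δ + cos ϕ cos δ sin h₀ = 3.1416×0.96771×0.37832 + 0.25207×0.92567×0.00000 = 1.150152 + 0.000000 = 1.150152.
Inverse-square distance factor (a/d)² = 1.0095² = 1.019090.
Q̄ = (S_0/π) × 1.019090 × [bracket] = (1440/π) × 1.019090 × 1.150152 = 537.3 W/m².

Q̄ ≈ 537 W/m²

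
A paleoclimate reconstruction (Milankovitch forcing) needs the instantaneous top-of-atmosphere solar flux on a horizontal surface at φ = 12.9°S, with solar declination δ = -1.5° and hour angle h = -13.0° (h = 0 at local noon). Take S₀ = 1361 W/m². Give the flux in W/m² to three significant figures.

1.30e+03 W/m²

cos θ_z = sin φ sin δ + cos φ cos δ cos h = 0.005844 + 0.949453 = 0.955297.
Flux = S₀ · cos θ_z = 1361 × 0.955297 = 1300 W/m².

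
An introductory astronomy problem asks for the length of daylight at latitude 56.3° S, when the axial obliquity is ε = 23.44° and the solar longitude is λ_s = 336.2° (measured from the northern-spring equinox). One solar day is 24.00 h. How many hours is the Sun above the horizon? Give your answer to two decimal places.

Solar declination: sin δ = sin ε · sin λ_s = sin 23.44° × sin 336.2° = -0.16053, so δ = -9.237°.
cos H₀ = −tan φ · tan δ = −tan(-56.3°) × tan(-9.237°) = -0.2439, so H₀ = 1.8171 rad = 104.11°.
Daylight = 2H₀/(2π) × 24.00 h = (1.8171/π) × 24.00 = 13.88 h.

13.88 h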